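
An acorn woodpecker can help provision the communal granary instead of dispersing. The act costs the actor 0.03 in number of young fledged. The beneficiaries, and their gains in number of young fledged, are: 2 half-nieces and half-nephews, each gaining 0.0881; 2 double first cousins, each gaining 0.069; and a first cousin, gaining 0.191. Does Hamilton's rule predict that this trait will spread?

Hamilton's rule: the trait is favored when the sum of r·B over every recipient exceeds the actor's cost C.
r to a half-niece or half-nephew = 0.125 (half-aunt/uncle↔niece/nephew: one path of length 3: r = (1/2)^3 = 1/8).
r to a double first cousin = 0.25 (double first cousins share both grandparent pairs — four paths of length 4: r = 4·(1/2)^4 = 1/4).
r to a first cousin = 1/8 (first cousins share one grandparent pair — two paths of length 4: r = 2·(1/2)^4 = 1/8).
Summing one r·B term per recipient: 2·0.125·0.0881 + 2·0.25·0.069 + 1·0.125·0.191 = 0.0804.
0.0804 > 0.03: the indirect benefit exceeds the cost.

Yes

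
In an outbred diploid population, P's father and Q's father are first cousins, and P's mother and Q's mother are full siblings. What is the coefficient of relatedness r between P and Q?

Wright's path rule: contributions from independent ancestry routes add.
P and Q are related in two ways: second cousins through their fathers (r = 1/32) and first cousins through their mothers (r = 1/8).
r = 1/32 + 1/8 = 0.15625.

0.15625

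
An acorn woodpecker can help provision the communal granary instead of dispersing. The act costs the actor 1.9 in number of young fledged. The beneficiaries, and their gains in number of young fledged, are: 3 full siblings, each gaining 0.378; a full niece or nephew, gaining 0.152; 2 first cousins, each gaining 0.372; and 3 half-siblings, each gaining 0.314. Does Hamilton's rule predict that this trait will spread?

No

Hamilton's rule: the trait is favored when the sum of r·B over every recipient exceeds the actor's cost C.
r to a full sibling = 0.5 (full sibs share both parents — two paths of length 2: r = 2·(1/2)^2 = 1/2).
r to a full niece or nephew = 0.25 (full aunt/uncle↔niece/nephew: two paths of length 3 through the shared grandparent pair: r = 2·(1/2)^3 = 1/4).
r to a first cousin = 1/8 (first cousins share one grandparent pair — two paths of length 4: r = 2·(1/2)^4 = 1/8).
r to a half-sibling = 1/4 (half-sibs share one parent — one path of length 2: r = (1/2)^2 = 1/4).
Summing one r·B term per recipient: 3·0.5·0.378 + 1·0.25·0.152 + 2·0.125·0.372 + 3·0.25·0.314 = 0.9335.
0.9335 < 1.9: the indirect benefit is less than the cost.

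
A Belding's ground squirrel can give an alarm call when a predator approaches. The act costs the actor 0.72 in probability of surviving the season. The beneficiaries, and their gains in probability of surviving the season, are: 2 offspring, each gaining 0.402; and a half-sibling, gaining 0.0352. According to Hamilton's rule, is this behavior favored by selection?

Hamilton's rule: the trait is favored when the sum of r·B over every recipient exceeds the actor's cost C.
r to an offspring = 1/2 (one parent–offspring link: r = (1/2)^1 = 1/2).
r to a half-sibling = 0.25 (half-sibs share one parent — one path of length 2: r = (1/2)^2 = 1/4).
Summing one r·B term per recipient: 2·0.5·0.402 + 1·0.25·0.0352 = 0.4108.
0.4108 < 0.72: the indirect benefit is less than the cost.

No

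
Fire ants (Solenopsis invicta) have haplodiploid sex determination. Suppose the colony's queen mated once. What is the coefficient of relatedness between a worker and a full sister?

Haplodiploid full sisters inherit their father's entire haploid genome identically (contributing 1/2) and on average half of their mother's contribution (1/2 · 1/2 = 1/4); r = 1/2 + 1/4 = 3/4.

0.75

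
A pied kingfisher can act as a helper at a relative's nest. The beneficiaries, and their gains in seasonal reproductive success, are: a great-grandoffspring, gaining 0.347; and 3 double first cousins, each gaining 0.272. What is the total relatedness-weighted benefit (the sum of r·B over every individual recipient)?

r to a great-grandoffspring = 1/8 (three parent–offspring links: r = (1/2)^3 = 1/8).
r to a double first cousin = 0.25 (double first cousins share both grandparent pairs — four paths of length 4: r = 4·(1/2)^4 = 1/4).
Summing one r·B term per recipient: 1·0.125·0.347 + 3·0.25·0.272 = 0.247375.

0.247375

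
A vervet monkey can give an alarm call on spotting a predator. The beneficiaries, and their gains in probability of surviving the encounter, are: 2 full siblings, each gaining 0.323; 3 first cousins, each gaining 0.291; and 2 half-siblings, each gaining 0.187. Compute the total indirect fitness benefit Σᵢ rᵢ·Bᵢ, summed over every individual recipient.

r to a full sibling = 1/2 (full sibs share both parents — two paths of length 2: r = 2·(1/2)^2 = 1/2).
r to a first cousin = 0.125 (first cousins share one grandparent pair — two paths of length 4: r = 2·(1/2)^4 = 1/8).
r to a half-sibling = 0.25 (half-sibs share one parent — one path of length 2: r = (1/2)^2 = 1/4).
Summing one r·B term per recipient: 2·0.5·0.323 + 3·0.125·0.291 + 2·0.25·0.187 = 0.525625.

0.525625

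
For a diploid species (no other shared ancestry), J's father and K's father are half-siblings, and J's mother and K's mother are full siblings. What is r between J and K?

0.1875

Relatedness sums over independent paths through distinct common ancestors.
J and K are related in two ways: half first cousins through their fathers (r = 1/16) and first cousins through their mothers (r = 1/8).
r = 1/16 + 1/8 = 0.1875.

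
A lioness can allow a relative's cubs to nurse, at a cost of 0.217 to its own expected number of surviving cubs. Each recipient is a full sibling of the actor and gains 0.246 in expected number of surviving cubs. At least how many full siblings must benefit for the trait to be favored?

r to a full sibling = 1/2 (full sibs share both parents — two paths of length 2: r = 2·(1/2)^2 = 1/2).
Hamilton's rule: n·r·B > C  ⇒  n > C/(r·B) = 0.217/(0.5·0.246) = 1.764.
The smallest integer exceeding 1.764 is 2.

2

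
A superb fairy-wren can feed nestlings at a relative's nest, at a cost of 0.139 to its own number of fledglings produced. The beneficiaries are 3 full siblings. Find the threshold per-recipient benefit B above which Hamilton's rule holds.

0.0927

r to a full sibling = 1/2 (full sibs share both parents — two paths of length 2: r = 2·(1/2)^2 = 1/2).
Hamilton's rule with n recipients of equal r: n·r·B > C, so B > C/(n·r) = 0.139/(3·0.5) = 0.0927.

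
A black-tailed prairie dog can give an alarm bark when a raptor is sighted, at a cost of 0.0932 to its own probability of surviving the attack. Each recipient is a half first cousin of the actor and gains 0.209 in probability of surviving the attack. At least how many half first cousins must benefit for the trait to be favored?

8

r to a half first cousin = 0.0625 (half first cousins share one grandparent — one path of length 4: r = (1/2)^4 = 1/16).
Hamilton's rule: n·r·B > C  ⇒  n > C/(r·B) = 0.0932/(0.0625·0.209) = 7.135.
The smallest integer exceeding 7.135 is 8.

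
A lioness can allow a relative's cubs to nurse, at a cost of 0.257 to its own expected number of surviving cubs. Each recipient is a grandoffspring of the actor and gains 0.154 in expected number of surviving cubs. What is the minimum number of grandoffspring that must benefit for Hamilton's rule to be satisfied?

r to a grandoffspring = 0.25 (two parent–offspring links: r = (1/2)^2 = 1/4).
Hamilton's rule: n·r·B > C  ⇒  n > C/(r·B) = 0.257/(0.25·0.154) = 6.675.
The smallest integer exceeding 6.675 is 7.

7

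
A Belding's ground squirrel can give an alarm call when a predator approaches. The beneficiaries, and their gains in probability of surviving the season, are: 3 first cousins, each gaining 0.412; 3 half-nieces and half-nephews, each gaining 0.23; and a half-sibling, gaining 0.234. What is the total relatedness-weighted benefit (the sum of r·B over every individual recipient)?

r to a first cousin = 0.125 (first cousins share one grandparent pair — two paths of length 4: r = 2·(1/2)^4 = 1/8).
r to a half-niece or half-nephew = 1/8 (half-aunt/uncle↔niece/nephew: one path of length 3: r = (1/2)^3 = 1/8).
r to a half-sibling = 0.25 (half-sibs share one parent — one path of length 2: r = (1/2)^2 = 1/4).
Summing one r·B term per recipient: 3·0.125·0.412 + 3·0.125·0.23 + 1·0.25·0.234 = 0.29925.

0.29925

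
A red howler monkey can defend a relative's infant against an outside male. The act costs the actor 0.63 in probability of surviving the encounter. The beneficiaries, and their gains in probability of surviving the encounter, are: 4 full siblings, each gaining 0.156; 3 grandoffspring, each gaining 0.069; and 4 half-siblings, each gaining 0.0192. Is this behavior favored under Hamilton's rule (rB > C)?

Hamilton's rule: the trait is favored when the sum of r·B over every recipient exceeds the actor's cost C.
r to a full sibling = 0.5 (full sibs share both parents — two paths of length 2: r = 2·(1/2)^2 = 1/2).
r to a grandoffspring = 1/4 (two parent–offspring links: r = (1/2)^2 = 1/4).
r to a half-sibling = 1/4 (half-sibs share one parent — one path of length 2: r = (1/2)^2 = 1/4).
Summing one r·B term per recipient: 4·0.5·0.156 + 3·0.25·0.069 + 4·0.25·0.0192 = 0.38295.
0.38295 < 0.63: the indirect benefit is less than the cost.

No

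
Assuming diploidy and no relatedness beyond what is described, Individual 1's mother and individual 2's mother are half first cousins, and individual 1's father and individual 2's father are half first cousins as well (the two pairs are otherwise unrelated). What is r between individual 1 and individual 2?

Wright's path rule: contributions from independent ancestry routes add.
Individual 1 and individual 2 are related in two ways: half second cousins through their mothers (r = 1/64) and half second cousins through their fathers (r = 1/64).
r = 1/64 + 1/64 = 1/32 = 0.03125.

0.03125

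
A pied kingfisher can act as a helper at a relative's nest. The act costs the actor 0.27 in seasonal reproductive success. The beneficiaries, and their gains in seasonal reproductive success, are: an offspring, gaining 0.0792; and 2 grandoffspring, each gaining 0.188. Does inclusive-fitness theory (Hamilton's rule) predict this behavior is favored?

No

Hamilton's rule: the trait is favored when the sum of r·B over every recipient exceeds the actor's cost C.
r to an offspring = 0.5 (one parent–offspring link: r = (1/2)^1 = 1/2).
r to a grandoffspring = 1/4 (two parent–offspring links: r = (1/2)^2 = 1/4).
Summing one r·B term per recipient: 1·0.5·0.0792 + 2·0.25·0.188 = 0.1336.
0.1336 < 0.27: the indirect benefit is less than the cost.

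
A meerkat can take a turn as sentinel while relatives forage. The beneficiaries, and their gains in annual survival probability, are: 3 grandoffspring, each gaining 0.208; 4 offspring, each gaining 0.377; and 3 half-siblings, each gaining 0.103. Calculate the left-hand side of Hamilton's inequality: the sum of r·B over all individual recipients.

0.98725

r to a grandoffspring = 0.25 (two parent–offspring links: r = (1/2)^2 = 1/4).
r to an offspring = 1/2 (one parent–offspring link: r = (1/2)^1 = 1/2).
r to a half-sibling = 0.25 (half-sibs share one parent — one path of length 2: r = (1/2)^2 = 1/4).
Summing one r·B term per recipient: 3·0.25·0.208 + 4·0.5·0.377 + 3·0.25·0.103 = 0.98725.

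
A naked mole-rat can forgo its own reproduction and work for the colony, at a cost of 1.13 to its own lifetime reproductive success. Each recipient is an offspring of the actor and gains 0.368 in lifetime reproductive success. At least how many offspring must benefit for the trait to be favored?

7

r to an offspring = 0.5 (one parent–offspring link: r = (1/2)^1 = 1/2).
Hamilton's rule: n·r·B > C  ⇒  n > C/(r·B) = 1.13/(0.5·0.368) = 6.141.
The smallest integer exceeding 6.141 is 7.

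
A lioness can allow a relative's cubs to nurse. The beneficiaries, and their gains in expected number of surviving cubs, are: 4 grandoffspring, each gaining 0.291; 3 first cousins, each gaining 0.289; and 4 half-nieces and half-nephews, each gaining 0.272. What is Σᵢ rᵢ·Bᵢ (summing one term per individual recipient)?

r to a grandoffspring = 1/4 (two parent–offspring links: r = (1/2)^2 = 1/4).
r to a first cousin = 0.125 (first cousins share one grandparent pair — two paths of length 4: r = 2·(1/2)^4 = 1/8).
r to a half-niece or half-nephew = 0.125 (half-aunt/uncle↔niece/nephew: one path of length 3: r = (1/2)^3 = 1/8).
Summing one r·B term per recipient: 4·0.25·0.291 + 3·0.125·0.289 + 4·0.125·0.272 = 0.535375.

0.535375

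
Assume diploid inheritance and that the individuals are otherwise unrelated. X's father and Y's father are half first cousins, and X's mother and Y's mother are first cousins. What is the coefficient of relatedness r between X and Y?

0.046875

With two independent routes of shared ancestry, r is the sum of the two contributions.
X and Y are related in two ways: half second cousins through their fathers (r = 1/64) and second cousins through their mothers (r = 1/32).
r = 1/64 + 1/32 = 0.046875.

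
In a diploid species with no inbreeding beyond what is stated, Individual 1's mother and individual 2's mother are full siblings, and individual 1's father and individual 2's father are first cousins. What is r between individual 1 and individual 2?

Relatedness sums over independent paths through distinct common ancestors.
Individual 1 and individual 2 are related in two ways: first cousins through their mothers (r = 1/8) and second cousins through their fathers (r = 1/32).
r = 1/8 + 1/32 = 0.15625.

0.15625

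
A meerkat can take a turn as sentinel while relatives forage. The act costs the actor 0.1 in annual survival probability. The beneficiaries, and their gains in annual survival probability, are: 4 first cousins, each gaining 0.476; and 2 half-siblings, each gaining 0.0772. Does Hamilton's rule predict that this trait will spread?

Yes

Hamilton's rule: the trait is favored when the sum of r·B over every recipient exceeds the actor's cost C.
r to a first cousin = 1/8 (first cousins share one grandparent pair — two paths of length 4: r = 2·(1/2)^4 = 1/8).
r to a half-sibling = 1/4 (half-sibs share one parent — one path of length 2: r = (1/2)^2 = 1/4).
Summing one r·B term per recipient: 4·0.125·0.476 + 2·0.25·0.0772 = 0.2766.
0.2766 > 0.1: the indirect benefit exceeds the cost.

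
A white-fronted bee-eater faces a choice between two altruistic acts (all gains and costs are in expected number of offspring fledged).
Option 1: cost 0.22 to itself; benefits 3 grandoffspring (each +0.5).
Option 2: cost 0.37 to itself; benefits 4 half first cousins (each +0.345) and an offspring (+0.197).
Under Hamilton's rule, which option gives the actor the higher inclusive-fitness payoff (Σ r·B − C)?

Option 1

Option 1: r to a grandoffspring = 0.25.
Option 1: Σ r·B − C = (3·0.25·0.5) − 0.22 = 0.155.
Option 2: r to a half first cousin = 0.0625.
Option 2: r to an offspring = 0.5.
Option 2: Σ r·B − C = (4·0.0625·0.345 + 1·0.5·0.197) − 0.37 = -0.18525.
Option 1 has the higher net inclusive-fitness payoff.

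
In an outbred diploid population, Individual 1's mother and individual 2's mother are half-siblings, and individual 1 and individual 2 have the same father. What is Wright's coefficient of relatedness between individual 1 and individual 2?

0.3125

Wright's path rule: contributions from independent ancestry routes add.
Individual 1 and individual 2 are related in two ways: half first cousins through their mothers (r = 1/16) and half-sibs through their shared father (r = 1/4).
r = 1/16 + 1/4 = 0.3125.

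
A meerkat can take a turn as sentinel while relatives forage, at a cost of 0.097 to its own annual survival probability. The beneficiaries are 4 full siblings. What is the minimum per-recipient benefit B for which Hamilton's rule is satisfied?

0.0485

r to a full sibling = 1/2 (full sibs share both parents — two paths of length 2: r = 2·(1/2)^2 = 1/2).
Hamilton's rule with n recipients of equal r: n·r·B > C, so B > C/(n·r) = 0.097/(4·0.5) = 0.0485.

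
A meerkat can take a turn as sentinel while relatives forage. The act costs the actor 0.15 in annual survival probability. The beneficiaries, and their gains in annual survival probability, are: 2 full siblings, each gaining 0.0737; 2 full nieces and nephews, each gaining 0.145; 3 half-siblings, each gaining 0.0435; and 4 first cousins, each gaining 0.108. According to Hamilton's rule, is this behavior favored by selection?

Yes

Hamilton's rule: the trait is favored when the sum of r·B over every recipient exceeds the actor's cost C.
r to a full sibling = 1/2 (full sibs share both parents — two paths of length 2: r = 2·(1/2)^2 = 1/2).
r to a full niece or nephew = 1/4 (full aunt/uncle↔niece/nephew: two paths of length 3 through the shared grandparent pair: r = 2·(1/2)^3 = 1/4).
r to a half-sibling = 1/4 (half-sibs share one parent — one path of length 2: r = (1/2)^2 = 1/4).
r to a first cousin = 1/8 (first cousins share one grandparent pair — two paths of length 4: r = 2·(1/2)^4 = 1/8).
Summing one r·B term per recipient: 2·0.5·0.0737 + 2·0.25·0.145 + 3·0.25·0.0435 + 4·0.125·0.108 = 0.232825.
0.232825 > 0.15: the indirect benefit exceeds the cost.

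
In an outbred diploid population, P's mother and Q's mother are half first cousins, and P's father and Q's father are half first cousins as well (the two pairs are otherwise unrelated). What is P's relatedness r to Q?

Wright's path rule: contributions from independent ancestry routes add.
P and Q are related in two ways: half second cousins through their mothers (r = 1/64) and half second cousins through their fathers (r = 1/64).
r = 1/64 + 1/64 = 1/32 = 0.03125.

0.03125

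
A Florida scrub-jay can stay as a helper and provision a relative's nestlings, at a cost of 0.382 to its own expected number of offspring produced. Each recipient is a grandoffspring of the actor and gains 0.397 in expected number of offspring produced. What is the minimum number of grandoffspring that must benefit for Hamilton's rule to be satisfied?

r to a grandoffspring = 0.25 (two parent–offspring links: r = (1/2)^2 = 1/4).
Hamilton's rule: n·r·B > C  ⇒  n > C/(r·B) = 0.382/(0.25·0.397) = 3.849.
The smallest integer exceeding 3.849 is 4.

4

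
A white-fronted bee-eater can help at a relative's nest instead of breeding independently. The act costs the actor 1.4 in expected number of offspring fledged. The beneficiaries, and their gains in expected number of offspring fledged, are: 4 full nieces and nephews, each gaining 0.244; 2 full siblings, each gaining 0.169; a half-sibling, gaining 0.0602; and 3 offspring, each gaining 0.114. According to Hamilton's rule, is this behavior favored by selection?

No

Hamilton's rule: the trait is favored when the sum of r·B over every recipient exceeds the actor's cost C.
r to a full niece or nephew = 0.25 (full aunt/uncle↔niece/nephew: two paths of length 3 through the shared grandparent pair: r = 2·(1/2)^3 = 1/4).
r to a full sibling = 0.5 (full sibs share both parents — two paths of length 2: r = 2·(1/2)^2 = 1/2).
r to a half-sibling = 1/4 (half-sibs share one parent — one path of length 2: r = (1/2)^2 = 1/4).
r to an offspring = 1/2 (one parent–offspring link: r = (1/2)^1 = 1/2).
Summing one r·B term per recipient: 4·0.25·0.244 + 2·0.5·0.169 + 1·0.25·0.0602 + 3·0.5·0.114 = 0.59905.
0.59905 < 1.4: the indirect benefit is less than the cost.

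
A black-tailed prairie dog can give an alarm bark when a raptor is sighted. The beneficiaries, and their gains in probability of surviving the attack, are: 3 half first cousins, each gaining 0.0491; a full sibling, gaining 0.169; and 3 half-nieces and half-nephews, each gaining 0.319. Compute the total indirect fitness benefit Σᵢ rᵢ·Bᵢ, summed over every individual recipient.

r to a half first cousin = 1/16 (half first cousins share one grandparent — one path of length 4: r = (1/2)^4 = 1/16).
r to a full sibling = 0.5 (full sibs share both parents — two paths of length 2: r = 2·(1/2)^2 = 1/2).
r to a half-niece or half-nephew = 0.125 (half-aunt/uncle↔niece/nephew: one path of length 3: r = (1/2)^3 = 1/8).
Summing one r·B term per recipient: 3·0.0625·0.0491 + 1·0.5·0.169 + 3·0.125·0.319 = 0.21333125.

0.21333125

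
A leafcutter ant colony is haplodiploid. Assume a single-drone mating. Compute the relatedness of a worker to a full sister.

Haplodiploid full sisters inherit their father's entire haploid genome identically (contributing 1/2) and on average half of their mother's contribution (1/2 · 1/2 = 1/4); r = 1/2 + 1/4 = 3/4.

0.75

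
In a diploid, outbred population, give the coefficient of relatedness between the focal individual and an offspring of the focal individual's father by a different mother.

0.25

Each parent–offspring link contributes a factor of 1/2, and independent paths through distinct common ancestors add.
Half-sibs share one parent — one path of length 2: r = (1/2)^2 = 1/4.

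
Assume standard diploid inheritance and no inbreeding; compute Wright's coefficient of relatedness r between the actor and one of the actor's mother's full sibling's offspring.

Each parent–offspring link contributes a factor of 1/2, and independent paths through distinct common ancestors add.
First cousins share one grandparent pair — two paths of length 4: r = 2·(1/2)^4 = 1/8.

0.125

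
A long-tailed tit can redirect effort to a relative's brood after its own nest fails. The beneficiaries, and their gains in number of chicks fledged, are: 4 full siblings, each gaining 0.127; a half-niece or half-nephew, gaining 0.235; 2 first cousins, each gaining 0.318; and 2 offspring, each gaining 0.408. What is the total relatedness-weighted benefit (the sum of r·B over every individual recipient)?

r to a full sibling = 1/2 (full sibs share both parents — two paths of length 2: r = 2·(1/2)^2 = 1/2).
r to a half-niece or half-nephew = 0.125 (half-aunt/uncle↔niece/nephew: one path of length 3: r = (1/2)^3 = 1/8).
r to a first cousin = 0.125 (first cousins share one grandparent pair — two paths of length 4: r = 2·(1/2)^4 = 1/8).
r to an offspring = 1/2 (one parent–offspring link: r = (1/2)^1 = 1/2).
Summing one r·B term per recipient: 4·0.5·0.127 + 1·0.125·0.235 + 2·0.125·0.318 + 2·0.5·0.408 = 0.770875.

0.770875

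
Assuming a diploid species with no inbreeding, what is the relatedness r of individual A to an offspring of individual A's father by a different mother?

Each parent–offspring link contributes a factor of 1/2, and independent paths through distinct common ancestors add.
Half-sibs share one parent — one path of length 2: r = (1/2)^2 = 1/4.

0.25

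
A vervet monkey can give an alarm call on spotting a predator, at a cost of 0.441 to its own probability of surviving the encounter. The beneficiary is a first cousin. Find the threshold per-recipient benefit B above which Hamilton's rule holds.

3.528

r to a first cousin = 1/8 (first cousins share one grandparent pair — two paths of length 4: r = 2·(1/2)^4 = 1/8).
Hamilton's rule with n recipients of equal r: n·r·B > C, so B > C/(n·r) = 0.441/(1·0.125) = 3.528.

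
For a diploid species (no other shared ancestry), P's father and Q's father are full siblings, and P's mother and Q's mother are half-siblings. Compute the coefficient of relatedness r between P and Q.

0.1875

Relatedness sums over independent paths through distinct common ancestors.
P and Q are related in two ways: first cousins through their fathers (r = 1/8) and half first cousins through their mothers (r = 1/16).
r = 1/8 + 1/16 = 0.1875.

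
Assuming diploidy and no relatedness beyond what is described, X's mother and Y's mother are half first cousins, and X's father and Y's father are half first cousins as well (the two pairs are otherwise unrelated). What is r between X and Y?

With two independent routes of shared ancestry, r is the sum of the two contributions.
X and Y are related in two ways: half second cousins through their mothers (r = 1/64) and half second cousins through their fathers (r = 1/64).
r = 1/64 + 1/64 = 1/32 = 0.03125.

0.03125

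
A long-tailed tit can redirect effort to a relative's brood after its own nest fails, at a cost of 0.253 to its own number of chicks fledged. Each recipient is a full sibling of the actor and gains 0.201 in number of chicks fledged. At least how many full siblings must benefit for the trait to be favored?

r to a full sibling = 1/2 (full sibs share both parents — two paths of length 2: r = 2·(1/2)^2 = 1/2).
Hamilton's rule: n·r·B > C  ⇒  n > C/(r·B) = 0.253/(0.5·0.201) = 2.517.
The smallest integer exceeding 2.517 is 3.

3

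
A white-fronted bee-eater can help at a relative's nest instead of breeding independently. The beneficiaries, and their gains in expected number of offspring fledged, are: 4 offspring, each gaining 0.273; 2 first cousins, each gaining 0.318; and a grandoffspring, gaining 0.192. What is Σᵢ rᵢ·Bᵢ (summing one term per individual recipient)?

r to an offspring = 0.5 (one parent–offspring link: r = (1/2)^1 = 1/2).
r to a first cousin = 0.125 (first cousins share one grandparent pair — two paths of length 4: r = 2·(1/2)^4 = 1/8).
r to a grandoffspring = 0.25 (two parent–offspring links: r = (1/2)^2 = 1/4).
Summing one r·B term per recipient: 4·0.5·0.273 + 2·0.125·0.318 + 1·0.25·0.192 = 0.6735.

0.6735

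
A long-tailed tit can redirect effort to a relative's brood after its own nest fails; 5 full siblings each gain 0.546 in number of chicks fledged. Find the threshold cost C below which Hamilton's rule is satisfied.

1.365

r to a full sibling = 1/2 (full sibs share both parents — two paths of length 2: r = 2·(1/2)^2 = 1/2).
Hamilton's rule: n·r·B > C, so the trait is favored while C < n·r·B = 5·0.5·0.546 = 1.365.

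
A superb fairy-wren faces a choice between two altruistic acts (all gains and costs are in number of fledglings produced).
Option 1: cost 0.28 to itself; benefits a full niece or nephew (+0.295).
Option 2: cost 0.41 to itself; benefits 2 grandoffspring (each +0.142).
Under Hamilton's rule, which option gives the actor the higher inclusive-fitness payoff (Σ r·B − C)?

Option 1

Option 1: r to a full niece or nephew = 0.25.
Option 1: Σ r·B − C = (1·0.25·0.295) − 0.28 = -0.20625.
Option 2: r to a grandoffspring = 0.25.
Option 2: Σ r·B − C = (2·0.25·0.142) − 0.41 = -0.339.
Option 1 has the higher net inclusive-fitness payoff.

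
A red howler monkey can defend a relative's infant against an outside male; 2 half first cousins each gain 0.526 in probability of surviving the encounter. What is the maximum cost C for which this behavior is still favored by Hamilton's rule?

0.06575

r to a half first cousin = 0.0625 (half first cousins share one grandparent — one path of length 4: r = (1/2)^4 = 1/16).
Hamilton's rule: n·r·B > C, so the trait is favored while C < n·r·B = 2·0.0625·0.526 = 0.06575.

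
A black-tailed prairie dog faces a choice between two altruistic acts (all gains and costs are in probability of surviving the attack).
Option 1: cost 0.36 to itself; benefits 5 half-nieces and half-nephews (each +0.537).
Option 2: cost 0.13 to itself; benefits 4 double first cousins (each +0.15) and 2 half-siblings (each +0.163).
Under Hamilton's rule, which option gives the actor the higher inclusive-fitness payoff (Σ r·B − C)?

Option 2

Option 1: r to a half-niece or half-nephew = 0.125.
Option 1: Σ r·B − C = (5·0.125·0.537) − 0.36 = -0.024375.
Option 2: r to a double first cousin = 0.25.
Option 2: r to a half-sibling = 0.25.
Option 2: Σ r·B − C = (4·0.25·0.15 + 2·0.25·0.163) − 0.13 = 0.1015.
Option 2 has the higher net inclusive-fitness payoff.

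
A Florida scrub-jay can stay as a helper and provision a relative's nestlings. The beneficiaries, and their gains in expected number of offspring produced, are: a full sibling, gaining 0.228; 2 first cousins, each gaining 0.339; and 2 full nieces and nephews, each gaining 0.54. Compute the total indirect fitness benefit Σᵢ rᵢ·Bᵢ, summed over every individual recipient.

r to a full sibling = 1/2 (full sibs share both parents — two paths of length 2: r = 2·(1/2)^2 = 1/2).
r to a first cousin = 1/8 (first cousins share one grandparent pair — two paths of length 4: r = 2·(1/2)^4 = 1/8).
r to a full niece or nephew = 0.25 (full aunt/uncle↔niece/nephew: two paths of length 3 through the shared grandparent pair: r = 2·(1/2)^3 = 1/4).
Summing one r·B term per recipient: 1·0.5·0.228 + 2·0.125·0.339 + 2·0.25·0.54 = 0.46875.

0.46875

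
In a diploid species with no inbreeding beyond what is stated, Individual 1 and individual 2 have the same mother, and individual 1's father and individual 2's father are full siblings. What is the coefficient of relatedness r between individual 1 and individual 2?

0.375

Independent pedigree routes through distinct common ancestors add.
Individual 1 and individual 2 are related in two ways: half-sibs through their shared mother (r = 1/4) and first cousins through their fathers (r = 1/8).
r = 1/4 + 1/8 = 3/8 = 0.375.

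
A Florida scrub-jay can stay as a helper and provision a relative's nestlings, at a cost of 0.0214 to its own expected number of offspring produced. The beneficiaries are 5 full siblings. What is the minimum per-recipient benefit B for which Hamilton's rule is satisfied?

r to a full sibling = 1/2 (full sibs share both parents — two paths of length 2: r = 2·(1/2)^2 = 1/2).
Hamilton's rule with n recipients of equal r: n·r·B > C, so B > C/(n·r) = 0.0214/(5·0.5) = 0.0086.

0.0086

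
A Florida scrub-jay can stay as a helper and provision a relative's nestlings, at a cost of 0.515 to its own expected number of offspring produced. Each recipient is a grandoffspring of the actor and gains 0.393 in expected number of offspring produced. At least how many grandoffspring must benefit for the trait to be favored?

6

r to a grandoffspring = 1/4 (two parent–offspring links: r = (1/2)^2 = 1/4).
Hamilton's rule: n·r·B > C  ⇒  n > C/(r·B) = 0.515/(0.25·0.393) = 5.242.
The smallest integer exceeding 5.242 is 6.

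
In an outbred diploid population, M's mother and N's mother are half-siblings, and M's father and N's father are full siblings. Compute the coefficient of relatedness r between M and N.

Wright's path rule: contributions from independent ancestry routes add.
M and N are related in two ways: half first cousins through their mothers (r = 1/16) and first cousins through their fathers (r = 1/8).
r = 1/16 + 1/8 = 3/16 = 0.1875.

0.1875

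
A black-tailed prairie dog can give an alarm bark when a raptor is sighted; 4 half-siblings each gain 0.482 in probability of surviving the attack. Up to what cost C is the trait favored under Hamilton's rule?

r to a half-sibling = 1/4 (half-sibs share one parent — one path of length 2: r = (1/2)^2 = 1/4).
Hamilton's rule: n·r·B > C, so the trait is favored while C < n·r·B = 4·0.25·0.482 = 0.482.

0.482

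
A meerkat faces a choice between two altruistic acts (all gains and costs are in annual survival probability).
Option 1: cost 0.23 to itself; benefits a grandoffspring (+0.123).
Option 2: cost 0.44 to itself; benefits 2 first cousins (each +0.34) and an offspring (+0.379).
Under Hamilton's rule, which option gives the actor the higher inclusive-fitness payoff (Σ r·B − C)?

Option 1: r to a grandoffspring = 0.25.
Option 1: Σ r·B − C = (1·0.25·0.123) − 0.23 = -0.19925.
Option 2: r to a first cousin = 0.125.
Option 2: r to an offspring = 0.5.
Option 2: Σ r·B − C = (2·0.125·0.34 + 1·0.5·0.379) − 0.44 = -0.1655.
Option 2 has the higher net inclusive-fitness payoff.

Option 2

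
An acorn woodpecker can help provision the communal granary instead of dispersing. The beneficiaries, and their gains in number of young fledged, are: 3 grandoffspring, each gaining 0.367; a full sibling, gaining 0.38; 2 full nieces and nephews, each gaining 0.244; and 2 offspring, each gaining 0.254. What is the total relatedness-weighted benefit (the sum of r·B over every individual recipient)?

0.84125

r to a grandoffspring = 0.25 (two parent–offspring links: r = (1/2)^2 = 1/4).
r to a full sibling = 0.5 (full sibs share both parents — two paths of length 2: r = 2·(1/2)^2 = 1/2).
r to a full niece or nephew = 1/4 (full aunt/uncle↔niece/nephew: two paths of length 3 through the shared grandparent pair: r = 2·(1/2)^3 = 1/4).
r to an offspring = 0.5 (one parent–offspring link: r = (1/2)^1 = 1/2).
Summing one r·B term per recipient: 3·0.25·0.367 + 1·0.5·0.38 + 2·0.25·0.244 + 2·0.5·0.254 = 0.84125.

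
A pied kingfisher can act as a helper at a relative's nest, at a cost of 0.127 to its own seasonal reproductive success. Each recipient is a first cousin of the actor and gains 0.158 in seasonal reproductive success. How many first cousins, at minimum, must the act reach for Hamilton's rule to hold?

r to a first cousin = 0.125 (first cousins share one grandparent pair — two paths of length 4: r = 2·(1/2)^4 = 1/8).
Hamilton's rule: n·r·B > C  ⇒  n > C/(r·B) = 0.127/(0.125·0.158) = 6.43.
The smallest integer exceeding 6.43 is 7.

7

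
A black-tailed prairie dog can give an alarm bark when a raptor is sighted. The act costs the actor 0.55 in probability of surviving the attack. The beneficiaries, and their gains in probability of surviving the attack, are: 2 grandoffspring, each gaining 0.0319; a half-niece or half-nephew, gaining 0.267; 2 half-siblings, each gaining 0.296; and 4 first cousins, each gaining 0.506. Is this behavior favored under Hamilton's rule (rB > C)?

Hamilton's rule: the trait is favored when the sum of r·B over every recipient exceeds the actor's cost C.
r to a grandoffspring = 1/4 (two parent–offspring links: r = (1/2)^2 = 1/4).
r to a half-niece or half-nephew = 1/8 (half-aunt/uncle↔niece/nephew: one path of length 3: r = (1/2)^3 = 1/8).
r to a half-sibling = 0.25 (half-sibs share one parent — one path of length 2: r = (1/2)^2 = 1/4).
r to a first cousin = 1/8 (first cousins share one grandparent pair — two paths of length 4: r = 2·(1/2)^4 = 1/8).
Summing one r·B term per recipient: 2·0.25·0.0319 + 1·0.125·0.267 + 2·0.25·0.296 + 4·0.125·0.506 = 0.450325.
0.450325 < 0.55: the indirect benefit is less than the cost.

No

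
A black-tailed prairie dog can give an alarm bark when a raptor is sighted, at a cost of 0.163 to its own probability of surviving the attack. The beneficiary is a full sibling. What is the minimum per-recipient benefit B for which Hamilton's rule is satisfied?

0.326

r to a full sibling = 0.5 (full sibs share both parents — two paths of length 2: r = 2·(1/2)^2 = 1/2).
Hamilton's rule with n recipients of equal r: n·r·B > C, so B > C/(n·r) = 0.163/(1·0.5) = 0.326.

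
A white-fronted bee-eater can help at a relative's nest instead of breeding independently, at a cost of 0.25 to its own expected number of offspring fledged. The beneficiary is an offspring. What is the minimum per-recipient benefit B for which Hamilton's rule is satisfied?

r to an offspring = 1/2 (one parent–offspring link: r = (1/2)^1 = 1/2).
Hamilton's rule with n recipients of equal r: n·r·B > C, so B > C/(n·r) = 0.25/(1·0.5) = 0.5.

0.5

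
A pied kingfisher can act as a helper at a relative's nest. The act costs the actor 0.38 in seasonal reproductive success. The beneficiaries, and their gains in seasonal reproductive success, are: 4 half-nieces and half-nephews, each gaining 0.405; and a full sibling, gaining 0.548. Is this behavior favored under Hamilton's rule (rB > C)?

Hamilton's rule: the trait is favored when the sum of r·B over every recipient exceeds the actor's cost C.
r to a half-niece or half-nephew = 1/8 (half-aunt/uncle↔niece/nephew: one path of length 3: r = (1/2)^3 = 1/8).
r to a full sibling = 0.5 (full sibs share both parents — two paths of length 2: r = 2·(1/2)^2 = 1/2).
Summing one r·B term per recipient: 4·0.125·0.405 + 1·0.5·0.548 = 0.4765.
0.4765 > 0.38: the indirect benefit exceeds the cost.

Yes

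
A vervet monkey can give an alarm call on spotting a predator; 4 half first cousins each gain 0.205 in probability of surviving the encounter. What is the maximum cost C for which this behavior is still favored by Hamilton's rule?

0.05125

r to a half first cousin = 1/16 (half first cousins share one grandparent — one path of length 4: r = (1/2)^4 = 1/16).
Hamilton's rule: n·r·B > C, so the trait is favored while C < n·r·B = 4·0.0625·0.205 = 0.05125.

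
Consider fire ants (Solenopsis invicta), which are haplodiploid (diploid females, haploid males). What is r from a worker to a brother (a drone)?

Her haploid brother carries none of their father's genes and a random half of their mother's genome; that half matches the maternal half of her own genome with probability 1/2: r = 1/2 · 1/2 = 1/4.

0.25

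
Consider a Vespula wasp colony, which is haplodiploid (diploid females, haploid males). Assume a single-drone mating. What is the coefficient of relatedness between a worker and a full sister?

Haplodiploid full sisters inherit their father's entire haploid genome identically (contributing 1/2) and on average half of their mother's contribution (1/2 · 1/2 = 1/4); r = 1/2 + 1/4 = 3/4.

0.75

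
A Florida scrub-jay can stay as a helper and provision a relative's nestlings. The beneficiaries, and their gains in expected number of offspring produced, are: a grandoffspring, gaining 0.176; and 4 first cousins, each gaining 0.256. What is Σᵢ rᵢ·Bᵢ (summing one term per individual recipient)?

r to a grandoffspring = 1/4 (two parent–offspring links: r = (1/2)^2 = 1/4).
r to a first cousin = 0.125 (first cousins share one grandparent pair — two paths of length 4: r = 2·(1/2)^4 = 1/8).
Summing one r·B term per recipient: 1·0.25·0.176 + 4·0.125·0.256 = 0.172.

0.172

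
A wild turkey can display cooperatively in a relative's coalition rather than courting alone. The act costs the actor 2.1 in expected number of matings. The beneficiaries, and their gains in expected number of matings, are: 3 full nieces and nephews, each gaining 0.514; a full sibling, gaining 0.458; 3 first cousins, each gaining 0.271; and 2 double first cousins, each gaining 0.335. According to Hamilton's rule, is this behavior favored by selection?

No

Hamilton's rule: the trait is favored when the sum of r·B over every recipient exceeds the actor's cost C.
r to a full niece or nephew = 1/4 (full aunt/uncle↔niece/nephew: two paths of length 3 through the shared grandparent pair: r = 2·(1/2)^3 = 1/4).
r to a full sibling = 0.5 (full sibs share both parents — two paths of length 2: r = 2·(1/2)^2 = 1/2).
r to a first cousin = 1/8 (first cousins share one grandparent pair — two paths of length 4: r = 2·(1/2)^4 = 1/8).
r to a double first cousin = 1/4 (double first cousins share both grandparent pairs — four paths of length 4: r = 4·(1/2)^4 = 1/4).
Summing one r·B term per recipient: 3·0.25·0.514 + 1·0.5·0.458 + 3·0.125·0.271 + 2·0.25·0.335 = 0.883625.
0.883625 < 2.1: the indirect benefit is less than the cost.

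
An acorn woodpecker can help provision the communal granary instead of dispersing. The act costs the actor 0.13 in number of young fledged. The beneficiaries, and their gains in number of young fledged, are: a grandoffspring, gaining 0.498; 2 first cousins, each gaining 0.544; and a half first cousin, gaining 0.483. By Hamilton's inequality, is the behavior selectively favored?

Hamilton's rule: the trait is favored when the sum of r·B over every recipient exceeds the actor's cost C.
r to a grandoffspring = 0.25 (two parent–offspring links: r = (1/2)^2 = 1/4).
r to a first cousin = 1/8 (first cousins share one grandparent pair — two paths of length 4: r = 2·(1/2)^4 = 1/8).
r to a half first cousin = 0.0625 (half first cousins share one grandparent — one path of length 4: r = (1/2)^4 = 1/16).
Summing one r·B term per recipient: 1·0.25·0.498 + 2·0.125·0.544 + 1·0.0625·0.483 = 0.2906875.
0.2906875 > 0.13: the indirect benefit exceeds the cost.

Yes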